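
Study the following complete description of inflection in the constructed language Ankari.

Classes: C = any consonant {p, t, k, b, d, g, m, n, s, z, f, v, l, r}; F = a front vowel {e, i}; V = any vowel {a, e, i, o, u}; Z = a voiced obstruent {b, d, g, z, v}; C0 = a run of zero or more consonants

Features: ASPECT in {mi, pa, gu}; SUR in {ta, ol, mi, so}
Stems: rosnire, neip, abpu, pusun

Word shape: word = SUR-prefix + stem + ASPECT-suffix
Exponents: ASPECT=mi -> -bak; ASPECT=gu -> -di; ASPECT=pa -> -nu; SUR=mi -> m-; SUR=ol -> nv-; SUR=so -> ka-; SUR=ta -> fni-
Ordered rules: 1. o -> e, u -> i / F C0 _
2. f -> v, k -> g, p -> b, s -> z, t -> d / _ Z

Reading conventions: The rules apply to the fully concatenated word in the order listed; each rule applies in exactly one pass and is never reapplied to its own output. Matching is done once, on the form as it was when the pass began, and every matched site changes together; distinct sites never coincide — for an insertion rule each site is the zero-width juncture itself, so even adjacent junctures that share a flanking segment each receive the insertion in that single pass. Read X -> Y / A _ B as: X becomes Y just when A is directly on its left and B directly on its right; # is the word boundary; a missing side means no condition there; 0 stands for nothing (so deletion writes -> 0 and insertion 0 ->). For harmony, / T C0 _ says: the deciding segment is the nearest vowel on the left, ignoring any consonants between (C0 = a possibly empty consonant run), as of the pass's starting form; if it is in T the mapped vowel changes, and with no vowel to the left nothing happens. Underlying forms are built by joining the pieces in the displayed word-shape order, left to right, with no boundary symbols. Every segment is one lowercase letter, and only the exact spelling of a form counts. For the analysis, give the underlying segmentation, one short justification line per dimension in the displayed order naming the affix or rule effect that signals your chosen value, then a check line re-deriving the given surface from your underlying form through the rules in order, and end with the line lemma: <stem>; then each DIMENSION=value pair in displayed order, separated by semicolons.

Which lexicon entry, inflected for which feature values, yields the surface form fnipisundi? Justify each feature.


underlying: fni-pusun-di
ASPECT=gu - signalled by the affix -di
SUR=ta - signalled by the affix fni-
check: fnipusundi -> fnipisundi -> fnipisundi
lemma: pusun; ASPECT=gu; SUR=ta


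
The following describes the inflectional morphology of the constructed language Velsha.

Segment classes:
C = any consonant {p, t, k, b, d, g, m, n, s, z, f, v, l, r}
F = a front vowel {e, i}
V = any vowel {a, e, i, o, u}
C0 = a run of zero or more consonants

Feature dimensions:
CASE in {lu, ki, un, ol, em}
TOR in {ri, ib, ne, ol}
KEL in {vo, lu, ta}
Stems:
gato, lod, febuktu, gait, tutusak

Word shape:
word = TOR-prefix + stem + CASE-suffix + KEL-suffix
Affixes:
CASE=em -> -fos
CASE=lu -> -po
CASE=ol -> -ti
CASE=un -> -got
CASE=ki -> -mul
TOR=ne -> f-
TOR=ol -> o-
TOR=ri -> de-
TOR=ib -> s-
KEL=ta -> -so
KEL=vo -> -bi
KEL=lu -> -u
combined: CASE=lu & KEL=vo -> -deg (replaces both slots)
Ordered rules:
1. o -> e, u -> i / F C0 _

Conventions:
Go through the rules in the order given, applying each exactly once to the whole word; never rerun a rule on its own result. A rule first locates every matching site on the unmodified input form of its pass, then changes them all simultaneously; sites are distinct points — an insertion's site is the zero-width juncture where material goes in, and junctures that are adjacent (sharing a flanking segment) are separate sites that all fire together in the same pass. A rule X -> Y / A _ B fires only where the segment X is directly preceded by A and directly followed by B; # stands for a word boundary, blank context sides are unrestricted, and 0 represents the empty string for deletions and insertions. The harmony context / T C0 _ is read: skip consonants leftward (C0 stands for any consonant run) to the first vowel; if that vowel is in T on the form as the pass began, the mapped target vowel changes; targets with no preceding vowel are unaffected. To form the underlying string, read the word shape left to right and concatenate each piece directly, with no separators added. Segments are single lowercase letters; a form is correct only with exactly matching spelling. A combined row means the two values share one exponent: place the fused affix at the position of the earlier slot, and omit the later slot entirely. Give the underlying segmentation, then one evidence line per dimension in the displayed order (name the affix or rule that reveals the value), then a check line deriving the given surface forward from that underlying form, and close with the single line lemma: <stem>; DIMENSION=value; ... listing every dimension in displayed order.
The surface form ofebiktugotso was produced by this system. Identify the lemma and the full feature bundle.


underlying: o-febuktu-got-so
CASE=un - signalled by the affix -got
TOR=ol - signalled by the affix o-
KEL=ta - signalled by the affix -so
check: ofebuktugotso -> ofebiktugotso
lemma: febuktu; CASE=un; TOR=ol; KEL=ta


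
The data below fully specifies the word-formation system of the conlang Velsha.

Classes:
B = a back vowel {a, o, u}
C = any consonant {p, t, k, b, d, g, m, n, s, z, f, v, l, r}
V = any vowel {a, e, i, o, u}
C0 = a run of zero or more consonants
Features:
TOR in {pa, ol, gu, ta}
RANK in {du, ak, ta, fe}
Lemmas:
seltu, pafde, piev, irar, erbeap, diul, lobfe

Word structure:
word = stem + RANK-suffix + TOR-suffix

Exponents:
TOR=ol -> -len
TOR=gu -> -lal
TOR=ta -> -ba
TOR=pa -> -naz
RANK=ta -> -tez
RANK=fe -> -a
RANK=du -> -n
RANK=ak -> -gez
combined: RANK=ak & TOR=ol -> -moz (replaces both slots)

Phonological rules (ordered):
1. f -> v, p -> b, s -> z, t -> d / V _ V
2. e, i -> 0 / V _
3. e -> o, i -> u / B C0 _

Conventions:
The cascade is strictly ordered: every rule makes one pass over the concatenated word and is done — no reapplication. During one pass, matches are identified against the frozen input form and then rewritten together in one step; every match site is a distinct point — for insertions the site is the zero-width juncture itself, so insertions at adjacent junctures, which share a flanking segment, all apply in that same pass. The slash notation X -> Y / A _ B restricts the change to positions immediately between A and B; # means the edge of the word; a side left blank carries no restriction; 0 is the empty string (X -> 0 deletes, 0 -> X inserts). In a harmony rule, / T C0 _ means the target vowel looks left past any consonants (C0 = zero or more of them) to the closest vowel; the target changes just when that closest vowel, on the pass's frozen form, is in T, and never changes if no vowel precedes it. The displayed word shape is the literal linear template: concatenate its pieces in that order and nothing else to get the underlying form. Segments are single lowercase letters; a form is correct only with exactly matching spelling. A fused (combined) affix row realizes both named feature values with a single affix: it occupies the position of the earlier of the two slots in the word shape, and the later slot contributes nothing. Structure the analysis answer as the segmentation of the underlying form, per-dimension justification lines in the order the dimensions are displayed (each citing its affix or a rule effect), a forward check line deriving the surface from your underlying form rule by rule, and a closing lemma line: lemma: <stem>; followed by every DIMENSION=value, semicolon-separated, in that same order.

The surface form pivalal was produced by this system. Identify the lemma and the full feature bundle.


underlying: piev-a-lal
TOR=gu - signalled by the affix -lal
RANK=fe - signalled by the affix -a
check: pievalal -> pievalal -> pivalal -> pivalal
lemma: piev; TOR=gu; RANK=fe


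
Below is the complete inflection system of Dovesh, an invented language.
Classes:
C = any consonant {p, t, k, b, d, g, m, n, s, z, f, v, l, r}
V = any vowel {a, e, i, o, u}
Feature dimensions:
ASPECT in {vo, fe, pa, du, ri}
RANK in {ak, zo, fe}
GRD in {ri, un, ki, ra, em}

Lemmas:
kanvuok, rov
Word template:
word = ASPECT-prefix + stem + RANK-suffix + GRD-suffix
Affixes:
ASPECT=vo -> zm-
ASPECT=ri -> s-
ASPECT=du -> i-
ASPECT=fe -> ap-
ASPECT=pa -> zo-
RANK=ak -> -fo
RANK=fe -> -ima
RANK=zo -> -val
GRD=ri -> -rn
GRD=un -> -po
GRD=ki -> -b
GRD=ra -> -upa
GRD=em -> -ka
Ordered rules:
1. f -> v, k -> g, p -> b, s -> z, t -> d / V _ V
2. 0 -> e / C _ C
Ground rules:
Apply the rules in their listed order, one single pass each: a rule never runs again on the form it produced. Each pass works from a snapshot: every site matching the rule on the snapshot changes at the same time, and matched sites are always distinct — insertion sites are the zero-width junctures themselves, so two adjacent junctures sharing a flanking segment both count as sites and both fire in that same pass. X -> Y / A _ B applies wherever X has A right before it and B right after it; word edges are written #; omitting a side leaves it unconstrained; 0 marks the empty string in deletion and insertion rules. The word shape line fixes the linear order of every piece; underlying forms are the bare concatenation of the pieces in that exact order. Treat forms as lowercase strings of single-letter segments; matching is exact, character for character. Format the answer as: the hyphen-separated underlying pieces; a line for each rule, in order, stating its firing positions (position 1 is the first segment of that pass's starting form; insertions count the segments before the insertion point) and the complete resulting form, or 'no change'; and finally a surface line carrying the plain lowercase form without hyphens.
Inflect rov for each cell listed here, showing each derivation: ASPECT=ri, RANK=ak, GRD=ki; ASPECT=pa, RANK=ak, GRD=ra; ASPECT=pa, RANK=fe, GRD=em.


cell ASPECT=ri, RANK=ak, GRD=ki:
underlying: s-rov-fo-b
1. f -> v, k -> g, p -> b, s -> z, t -> d / V _ V: no change
2. 0 -> e / C _ C: inserts after position(s) 1, 4: serovefob
surface: serovefob

cell ASPECT=pa, RANK=ak, GRD=ra:
underlying: zo-rov-fo-upa
1. f -> v, k -> g, p -> b, s -> z, t -> d / V _ V: fires at position(s) 9: zorovfouba
2. 0 -> e / C _ C: inserts after position(s) 5: zorovefouba
surface: zorovefouba

cell ASPECT=pa, RANK=fe, GRD=em:
underlying: zo-rov-ima-ka
1. f -> v, k -> g, p -> b, s -> z, t -> d / V _ V: fires at position(s) 9: zorovimaga
2. 0 -> e / C _ C: no change
surface: zorovimaga


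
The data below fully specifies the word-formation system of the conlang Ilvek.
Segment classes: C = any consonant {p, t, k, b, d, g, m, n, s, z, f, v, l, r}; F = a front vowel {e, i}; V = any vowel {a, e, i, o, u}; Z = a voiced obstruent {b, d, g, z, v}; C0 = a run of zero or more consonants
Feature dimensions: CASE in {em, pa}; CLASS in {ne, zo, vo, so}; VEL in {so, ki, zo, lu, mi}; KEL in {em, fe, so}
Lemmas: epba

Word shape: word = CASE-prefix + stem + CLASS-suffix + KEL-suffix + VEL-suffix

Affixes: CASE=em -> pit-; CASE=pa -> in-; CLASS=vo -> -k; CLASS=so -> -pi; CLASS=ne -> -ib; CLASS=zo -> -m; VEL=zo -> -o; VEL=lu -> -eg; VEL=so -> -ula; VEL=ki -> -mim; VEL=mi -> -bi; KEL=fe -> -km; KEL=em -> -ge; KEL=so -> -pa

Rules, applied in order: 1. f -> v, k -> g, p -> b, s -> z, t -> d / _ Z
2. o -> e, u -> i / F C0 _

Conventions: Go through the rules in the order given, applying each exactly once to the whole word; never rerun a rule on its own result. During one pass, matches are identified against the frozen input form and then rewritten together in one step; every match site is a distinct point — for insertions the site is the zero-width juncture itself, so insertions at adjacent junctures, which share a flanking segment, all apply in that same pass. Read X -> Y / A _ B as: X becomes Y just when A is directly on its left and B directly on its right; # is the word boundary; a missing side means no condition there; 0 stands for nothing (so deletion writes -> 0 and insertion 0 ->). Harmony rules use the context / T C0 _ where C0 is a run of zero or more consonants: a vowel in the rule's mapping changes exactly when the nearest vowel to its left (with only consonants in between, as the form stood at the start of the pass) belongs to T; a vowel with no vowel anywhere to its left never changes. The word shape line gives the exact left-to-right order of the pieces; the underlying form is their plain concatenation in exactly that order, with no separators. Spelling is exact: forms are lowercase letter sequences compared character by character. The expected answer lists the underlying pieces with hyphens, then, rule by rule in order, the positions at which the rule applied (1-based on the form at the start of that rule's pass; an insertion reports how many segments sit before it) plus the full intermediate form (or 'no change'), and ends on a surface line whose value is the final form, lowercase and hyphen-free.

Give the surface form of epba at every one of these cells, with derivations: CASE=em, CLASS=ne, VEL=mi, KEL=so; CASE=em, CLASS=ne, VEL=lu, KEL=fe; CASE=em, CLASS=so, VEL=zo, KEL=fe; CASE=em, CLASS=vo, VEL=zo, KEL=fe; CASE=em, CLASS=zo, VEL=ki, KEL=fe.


cell CASE=em, CLASS=ne, VEL=mi, KEL=so:
underlying: pit-epba-ib-pa-bi
1. f -> v, k -> g, p -> b, s -> z, t -> d / _ Z: fires at position(s) 5: pitebbaibpabi
2. o -> e, u -> i / F C0 _: no change
surface: pitebbaibpabi

cell CASE=em, CLASS=ne, VEL=lu, KEL=fe:
underlying: pit-epba-ib-km-eg
1. f -> v, k -> g, p -> b, s -> z, t -> d / _ Z: fires at position(s) 5: pitebbaibkmeg
2. o -> e, u -> i / F C0 _: no change
surface: pitebbaibkmeg

cell CASE=em, CLASS=so, VEL=zo, KEL=fe:
underlying: pit-epba-pi-km-o
1. f -> v, k -> g, p -> b, s -> z, t -> d / _ Z: fires at position(s) 5: pitebbapikmo
2. o -> e, u -> i / F C0 _: fires at position(s) 12: pitebbapikme
surface: pitebbapikme

cell CASE=em, CLASS=vo, VEL=zo, KEL=fe:
underlying: pit-epba-k-km-o
1. f -> v, k -> g, p -> b, s -> z, t -> d / _ Z: fires at position(s) 5: pitebbakkmo
2. o -> e, u -> i / F C0 _: no change
surface: pitebbakkmo

cell CASE=em, CLASS=zo, VEL=ki, KEL=fe:
underlying: pit-epba-m-km-mim
1. f -> v, k -> g, p -> b, s -> z, t -> d / _ Z: fires at position(s) 5: pitebbamkmmim
2. o -> e, u -> i / F C0 _: no change
surface: pitebbamkmmim


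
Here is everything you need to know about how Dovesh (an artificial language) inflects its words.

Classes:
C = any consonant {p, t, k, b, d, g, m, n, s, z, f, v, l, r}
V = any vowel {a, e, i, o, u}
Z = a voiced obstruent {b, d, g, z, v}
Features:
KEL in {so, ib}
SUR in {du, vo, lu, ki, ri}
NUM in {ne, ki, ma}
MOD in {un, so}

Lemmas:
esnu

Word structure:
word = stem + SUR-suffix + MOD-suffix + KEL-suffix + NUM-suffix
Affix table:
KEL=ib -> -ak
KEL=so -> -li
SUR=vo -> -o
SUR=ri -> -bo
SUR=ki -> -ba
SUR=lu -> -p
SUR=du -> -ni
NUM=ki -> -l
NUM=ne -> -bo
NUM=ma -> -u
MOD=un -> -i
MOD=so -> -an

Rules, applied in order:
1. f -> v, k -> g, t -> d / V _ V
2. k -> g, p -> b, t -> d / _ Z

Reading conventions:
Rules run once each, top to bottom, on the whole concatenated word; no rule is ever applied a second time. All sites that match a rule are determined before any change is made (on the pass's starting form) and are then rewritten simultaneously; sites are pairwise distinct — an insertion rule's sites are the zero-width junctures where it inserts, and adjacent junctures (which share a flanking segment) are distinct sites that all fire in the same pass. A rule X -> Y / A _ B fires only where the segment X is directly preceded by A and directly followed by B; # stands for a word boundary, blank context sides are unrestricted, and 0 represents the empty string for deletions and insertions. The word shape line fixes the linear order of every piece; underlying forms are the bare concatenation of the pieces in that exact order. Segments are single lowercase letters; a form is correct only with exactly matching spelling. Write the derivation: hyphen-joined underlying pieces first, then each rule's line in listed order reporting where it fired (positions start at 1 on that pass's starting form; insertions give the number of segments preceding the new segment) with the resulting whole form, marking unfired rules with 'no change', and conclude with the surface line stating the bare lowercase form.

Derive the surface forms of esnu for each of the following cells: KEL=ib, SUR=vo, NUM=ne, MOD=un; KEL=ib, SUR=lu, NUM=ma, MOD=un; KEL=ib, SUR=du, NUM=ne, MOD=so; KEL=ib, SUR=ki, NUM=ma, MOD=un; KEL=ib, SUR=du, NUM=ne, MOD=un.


cell KEL=ib, SUR=vo, NUM=ne, MOD=un:
underlying: esnu-o-i-ak-bo
1. f -> v, k -> g, t -> d / V _ V: no change
2. k -> g, p -> b, t -> d / _ Z: fires at position(s) 8: esnuoiagbo
surface: esnuoiagbo

cell KEL=ib, SUR=lu, NUM=ma, MOD=un:
underlying: esnu-p-i-ak-u
1. f -> v, k -> g, t -> d / V _ V: fires at position(s) 8: esnupiagu
2. k -> g, p -> b, t -> d / _ Z: no change
surface: esnupiagu

cell KEL=ib, SUR=du, NUM=ne, MOD=so:
underlying: esnu-ni-an-ak-bo
1. f -> v, k -> g, t -> d / V _ V: no change
2. k -> g, p -> b, t -> d / _ Z: fires at position(s) 10: esnunianagbo
surface: esnunianagbo

cell KEL=ib, SUR=ki, NUM=ma, MOD=un:
underlying: esnu-ba-i-ak-u
1. f -> v, k -> g, t -> d / V _ V: fires at position(s) 9: esnubaiagu
2. k -> g, p -> b, t -> d / _ Z: no change
surface: esnubaiagu

cell KEL=ib, SUR=du, NUM=ne, MOD=un:
underlying: esnu-ni-i-ak-bo
1. f -> v, k -> g, t -> d / V _ V: no change
2. k -> g, p -> b, t -> d / _ Z: fires at position(s) 9: esnuniiagbo
surface: esnuniiagbo


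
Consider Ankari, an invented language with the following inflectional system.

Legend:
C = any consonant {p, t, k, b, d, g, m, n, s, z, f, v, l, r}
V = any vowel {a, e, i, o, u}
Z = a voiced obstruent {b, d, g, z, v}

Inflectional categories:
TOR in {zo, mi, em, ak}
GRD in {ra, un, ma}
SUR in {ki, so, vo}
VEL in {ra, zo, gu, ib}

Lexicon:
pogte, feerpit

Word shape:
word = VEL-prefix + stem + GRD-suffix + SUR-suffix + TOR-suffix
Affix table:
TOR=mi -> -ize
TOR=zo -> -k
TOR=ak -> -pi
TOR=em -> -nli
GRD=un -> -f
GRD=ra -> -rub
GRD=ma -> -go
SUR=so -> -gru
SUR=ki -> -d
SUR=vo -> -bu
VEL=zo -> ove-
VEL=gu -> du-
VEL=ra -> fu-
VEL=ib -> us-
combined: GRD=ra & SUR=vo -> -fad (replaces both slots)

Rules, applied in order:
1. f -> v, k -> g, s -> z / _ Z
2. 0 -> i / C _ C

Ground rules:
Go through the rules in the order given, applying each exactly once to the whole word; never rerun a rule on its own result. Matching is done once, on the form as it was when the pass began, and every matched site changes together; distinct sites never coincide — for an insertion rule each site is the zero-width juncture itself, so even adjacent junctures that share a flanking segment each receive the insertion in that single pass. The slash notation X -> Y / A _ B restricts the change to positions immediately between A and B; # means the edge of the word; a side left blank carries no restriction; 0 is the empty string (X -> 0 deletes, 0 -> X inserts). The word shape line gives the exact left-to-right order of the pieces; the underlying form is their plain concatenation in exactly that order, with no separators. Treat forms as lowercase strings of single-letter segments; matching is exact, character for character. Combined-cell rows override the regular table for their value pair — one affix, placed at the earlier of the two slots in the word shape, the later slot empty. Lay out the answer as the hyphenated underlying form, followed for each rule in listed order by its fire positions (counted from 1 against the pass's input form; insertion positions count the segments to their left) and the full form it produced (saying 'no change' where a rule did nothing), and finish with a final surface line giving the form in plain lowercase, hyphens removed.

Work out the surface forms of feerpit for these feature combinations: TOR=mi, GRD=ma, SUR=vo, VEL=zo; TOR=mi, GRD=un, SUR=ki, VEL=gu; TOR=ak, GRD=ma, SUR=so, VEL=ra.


cell TOR=mi, GRD=ma, SUR=vo, VEL=zo:
underlying: ove-feerpit-go-bu-ize
1. f -> v, k -> g, s -> z / _ Z: no change
2. 0 -> i / C _ C: inserts after position(s) 7, 10: ovefeeripitigobuize
surface: ovefeeripitigobuize

cell TOR=mi, GRD=un, SUR=ki, VEL=gu:
underlying: du-feerpit-f-d-ize
1. f -> v, k -> g, s -> z / _ Z: fires at position(s) 10: dufeerpitvdize
2. 0 -> i / C _ C: inserts after position(s) 6, 9, 10: dufeeripitividize
surface: dufeeripitividize

cell TOR=ak, GRD=ma, SUR=so, VEL=ra:
underlying: fu-feerpit-go-gru-pi
1. f -> v, k -> g, s -> z / _ Z: no change
2. 0 -> i / C _ C: inserts after position(s) 6, 9, 12: fufeeripitigogirupi
surface: fufeeripitigogirupi


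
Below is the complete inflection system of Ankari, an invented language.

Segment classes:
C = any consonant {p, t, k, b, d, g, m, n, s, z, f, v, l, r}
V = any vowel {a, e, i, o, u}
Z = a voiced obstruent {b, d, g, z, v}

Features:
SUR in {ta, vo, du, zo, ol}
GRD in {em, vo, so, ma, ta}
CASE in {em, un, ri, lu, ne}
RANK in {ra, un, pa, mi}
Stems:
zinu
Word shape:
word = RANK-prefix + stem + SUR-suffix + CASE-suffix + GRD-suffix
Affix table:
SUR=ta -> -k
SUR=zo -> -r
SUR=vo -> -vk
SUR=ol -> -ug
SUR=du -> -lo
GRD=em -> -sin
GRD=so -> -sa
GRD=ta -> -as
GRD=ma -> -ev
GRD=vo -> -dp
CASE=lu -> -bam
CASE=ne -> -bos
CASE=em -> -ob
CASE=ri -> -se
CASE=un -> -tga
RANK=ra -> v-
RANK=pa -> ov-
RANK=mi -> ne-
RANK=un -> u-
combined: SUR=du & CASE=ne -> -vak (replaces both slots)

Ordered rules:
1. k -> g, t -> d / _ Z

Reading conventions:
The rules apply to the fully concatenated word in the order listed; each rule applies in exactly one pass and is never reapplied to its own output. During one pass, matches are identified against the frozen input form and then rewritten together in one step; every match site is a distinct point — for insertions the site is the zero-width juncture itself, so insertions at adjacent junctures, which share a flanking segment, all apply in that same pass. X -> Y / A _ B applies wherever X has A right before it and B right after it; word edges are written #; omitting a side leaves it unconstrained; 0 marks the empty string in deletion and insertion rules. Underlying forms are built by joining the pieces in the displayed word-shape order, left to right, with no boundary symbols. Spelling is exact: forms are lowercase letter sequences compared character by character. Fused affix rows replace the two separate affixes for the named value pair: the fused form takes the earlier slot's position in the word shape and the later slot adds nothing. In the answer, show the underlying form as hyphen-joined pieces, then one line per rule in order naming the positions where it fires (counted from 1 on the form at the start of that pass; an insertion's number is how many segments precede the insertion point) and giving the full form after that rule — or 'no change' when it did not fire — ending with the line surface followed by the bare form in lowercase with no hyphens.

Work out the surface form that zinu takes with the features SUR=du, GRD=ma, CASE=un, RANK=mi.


underlying: ne-zinu-lo-tga-ev
1. k -> g, t -> d / _ Z: fires at position(s) 9: nezinulodgaev
surface: nezinulodgaev


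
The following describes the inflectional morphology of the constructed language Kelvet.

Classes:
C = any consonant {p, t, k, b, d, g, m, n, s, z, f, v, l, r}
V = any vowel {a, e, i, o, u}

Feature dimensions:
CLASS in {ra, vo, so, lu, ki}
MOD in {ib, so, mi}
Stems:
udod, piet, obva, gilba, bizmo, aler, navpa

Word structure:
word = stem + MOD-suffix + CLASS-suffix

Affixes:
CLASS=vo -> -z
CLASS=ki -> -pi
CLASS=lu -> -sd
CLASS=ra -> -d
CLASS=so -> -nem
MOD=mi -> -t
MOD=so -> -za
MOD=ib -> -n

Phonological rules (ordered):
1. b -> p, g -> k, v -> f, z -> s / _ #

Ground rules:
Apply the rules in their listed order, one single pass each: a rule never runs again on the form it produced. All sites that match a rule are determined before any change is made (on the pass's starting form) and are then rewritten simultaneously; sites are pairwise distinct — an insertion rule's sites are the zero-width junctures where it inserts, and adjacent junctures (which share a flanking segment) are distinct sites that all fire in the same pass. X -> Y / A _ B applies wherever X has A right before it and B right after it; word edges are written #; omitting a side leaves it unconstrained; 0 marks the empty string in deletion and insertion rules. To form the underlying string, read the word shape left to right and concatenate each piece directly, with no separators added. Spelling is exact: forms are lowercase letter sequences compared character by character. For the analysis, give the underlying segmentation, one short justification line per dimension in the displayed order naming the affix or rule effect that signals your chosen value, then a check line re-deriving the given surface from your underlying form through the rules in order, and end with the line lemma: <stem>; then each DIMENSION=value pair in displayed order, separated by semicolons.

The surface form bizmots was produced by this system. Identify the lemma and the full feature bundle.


underlying: bizmo-t-z
CLASS=vo - signalled by the affix -z
MOD=mi - signalled by the affix -t
check: bizmotz -> bizmots
lemma: bizmo; CLASS=vo; MOD=mi


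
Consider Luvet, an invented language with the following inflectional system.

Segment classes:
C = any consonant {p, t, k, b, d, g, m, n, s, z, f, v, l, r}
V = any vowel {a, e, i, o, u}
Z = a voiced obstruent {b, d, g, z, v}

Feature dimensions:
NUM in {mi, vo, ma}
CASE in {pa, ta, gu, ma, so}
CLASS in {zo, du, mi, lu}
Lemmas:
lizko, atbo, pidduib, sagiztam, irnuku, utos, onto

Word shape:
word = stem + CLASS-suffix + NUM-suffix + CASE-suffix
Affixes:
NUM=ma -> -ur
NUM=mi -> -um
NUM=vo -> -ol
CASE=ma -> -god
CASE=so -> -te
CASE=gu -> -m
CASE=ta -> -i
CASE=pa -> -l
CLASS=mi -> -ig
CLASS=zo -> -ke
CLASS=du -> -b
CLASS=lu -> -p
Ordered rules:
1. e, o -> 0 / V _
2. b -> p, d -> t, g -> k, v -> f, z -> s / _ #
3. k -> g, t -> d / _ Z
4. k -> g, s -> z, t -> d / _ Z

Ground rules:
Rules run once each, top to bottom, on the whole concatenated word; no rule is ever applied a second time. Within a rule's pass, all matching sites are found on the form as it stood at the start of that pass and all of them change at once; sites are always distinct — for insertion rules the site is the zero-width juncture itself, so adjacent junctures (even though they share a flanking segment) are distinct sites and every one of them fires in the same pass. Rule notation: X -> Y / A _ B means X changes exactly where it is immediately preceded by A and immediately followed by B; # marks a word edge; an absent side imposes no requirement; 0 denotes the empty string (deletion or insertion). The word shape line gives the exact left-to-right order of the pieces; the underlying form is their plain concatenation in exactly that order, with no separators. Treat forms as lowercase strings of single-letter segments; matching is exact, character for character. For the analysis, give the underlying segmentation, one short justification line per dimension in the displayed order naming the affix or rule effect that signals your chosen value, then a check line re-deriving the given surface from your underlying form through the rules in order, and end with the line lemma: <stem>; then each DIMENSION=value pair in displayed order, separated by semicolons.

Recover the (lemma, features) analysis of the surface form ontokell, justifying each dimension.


underlying: onto-ke-ol-l
NUM=vo - signalled by the affix -ol
CASE=pa - signalled by the affix -l
CLASS=zo - signalled by the affix -ke
check: ontokeoll -> ontokell -> ontokell -> ontokell -> ontokell
lemma: onto; NUM=vo; CASE=pa; CLASS=zo


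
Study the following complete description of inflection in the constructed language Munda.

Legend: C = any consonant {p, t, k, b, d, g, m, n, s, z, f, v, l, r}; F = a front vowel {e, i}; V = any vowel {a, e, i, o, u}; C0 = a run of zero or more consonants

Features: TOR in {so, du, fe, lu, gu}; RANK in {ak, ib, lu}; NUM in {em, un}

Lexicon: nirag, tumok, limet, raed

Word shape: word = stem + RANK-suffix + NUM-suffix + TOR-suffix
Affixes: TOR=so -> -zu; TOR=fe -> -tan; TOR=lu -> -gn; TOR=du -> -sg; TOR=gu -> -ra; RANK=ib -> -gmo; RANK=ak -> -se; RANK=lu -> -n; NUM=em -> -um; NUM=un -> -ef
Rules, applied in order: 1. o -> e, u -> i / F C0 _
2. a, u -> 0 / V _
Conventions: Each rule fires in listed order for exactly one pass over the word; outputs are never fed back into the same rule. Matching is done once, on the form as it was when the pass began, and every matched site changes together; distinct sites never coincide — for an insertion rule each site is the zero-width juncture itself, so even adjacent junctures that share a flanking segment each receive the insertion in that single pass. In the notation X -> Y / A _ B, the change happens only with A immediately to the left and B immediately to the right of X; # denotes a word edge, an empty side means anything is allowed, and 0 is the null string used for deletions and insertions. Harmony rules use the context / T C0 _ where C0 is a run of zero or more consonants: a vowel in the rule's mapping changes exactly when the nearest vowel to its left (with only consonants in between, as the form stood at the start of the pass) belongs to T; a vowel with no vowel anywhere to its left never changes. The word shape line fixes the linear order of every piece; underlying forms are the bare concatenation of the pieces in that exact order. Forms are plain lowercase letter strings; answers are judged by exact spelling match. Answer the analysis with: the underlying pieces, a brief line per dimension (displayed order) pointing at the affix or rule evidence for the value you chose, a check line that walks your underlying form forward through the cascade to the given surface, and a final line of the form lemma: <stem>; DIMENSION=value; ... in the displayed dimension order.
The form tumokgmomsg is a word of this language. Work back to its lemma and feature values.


underlying: tumok-gmo-um-sg
TOR=du - signalled by the affix -sg
RANK=ib - signalled by the affix -gmo
NUM=em - signalled by the affix -um
check: tumokgmoumsg -> tumokgmoumsg -> tumokgmomsg
lemma: tumok; TOR=du; RANK=ib; NUM=em


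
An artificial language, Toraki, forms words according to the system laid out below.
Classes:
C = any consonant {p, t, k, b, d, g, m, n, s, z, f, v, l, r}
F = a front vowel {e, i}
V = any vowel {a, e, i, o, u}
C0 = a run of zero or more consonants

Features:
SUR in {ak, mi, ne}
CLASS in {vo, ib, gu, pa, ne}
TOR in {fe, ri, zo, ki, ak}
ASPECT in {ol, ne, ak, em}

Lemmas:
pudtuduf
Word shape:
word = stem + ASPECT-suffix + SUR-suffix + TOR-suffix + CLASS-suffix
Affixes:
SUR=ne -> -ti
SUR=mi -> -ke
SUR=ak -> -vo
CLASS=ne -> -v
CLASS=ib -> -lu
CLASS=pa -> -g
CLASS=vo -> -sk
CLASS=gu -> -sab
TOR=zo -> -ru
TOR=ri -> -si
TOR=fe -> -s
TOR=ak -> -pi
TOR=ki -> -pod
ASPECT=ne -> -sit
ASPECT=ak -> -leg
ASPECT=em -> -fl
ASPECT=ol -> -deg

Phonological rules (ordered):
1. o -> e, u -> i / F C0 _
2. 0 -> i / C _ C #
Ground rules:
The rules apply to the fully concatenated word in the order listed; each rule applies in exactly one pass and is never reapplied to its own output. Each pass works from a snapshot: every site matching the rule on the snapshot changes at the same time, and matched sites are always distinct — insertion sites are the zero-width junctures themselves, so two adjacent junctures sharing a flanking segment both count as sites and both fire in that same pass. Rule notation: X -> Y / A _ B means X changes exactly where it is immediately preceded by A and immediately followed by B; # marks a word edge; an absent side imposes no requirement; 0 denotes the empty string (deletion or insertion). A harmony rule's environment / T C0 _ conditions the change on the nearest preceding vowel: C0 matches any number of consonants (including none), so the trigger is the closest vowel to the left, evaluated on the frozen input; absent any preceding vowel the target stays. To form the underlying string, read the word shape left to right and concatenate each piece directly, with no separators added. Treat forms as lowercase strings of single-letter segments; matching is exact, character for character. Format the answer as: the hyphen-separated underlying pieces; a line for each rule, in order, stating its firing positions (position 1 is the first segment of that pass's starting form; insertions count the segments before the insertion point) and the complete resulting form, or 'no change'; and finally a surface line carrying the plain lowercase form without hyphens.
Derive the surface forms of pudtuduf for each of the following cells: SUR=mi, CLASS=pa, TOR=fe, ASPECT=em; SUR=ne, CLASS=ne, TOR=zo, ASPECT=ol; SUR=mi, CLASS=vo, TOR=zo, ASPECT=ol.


cell SUR=mi, CLASS=pa, TOR=fe, ASPECT=em:
underlying: pudtuduf-fl-ke-s-g
1. o -> e, u -> i / F C0 _: no change
2. 0 -> i / C _ C #: inserts after position(s) 13: pudtudufflkesig
surface: pudtudufflkesig

cell SUR=ne, CLASS=ne, TOR=zo, ASPECT=ol:
underlying: pudtuduf-deg-ti-ru-v
1. o -> e, u -> i / F C0 _: fires at position(s) 15: pudtudufdegtiriv
2. 0 -> i / C _ C #: no change
surface: pudtudufdegtiriv

cell SUR=mi, CLASS=vo, TOR=zo, ASPECT=ol:
underlying: pudtuduf-deg-ke-ru-sk
1. o -> e, u -> i / F C0 _: fires at position(s) 15: pudtudufdegkerisk
2. 0 -> i / C _ C #: inserts after position(s) 16: pudtudufdegkerisik
surface: pudtudufdegkerisik


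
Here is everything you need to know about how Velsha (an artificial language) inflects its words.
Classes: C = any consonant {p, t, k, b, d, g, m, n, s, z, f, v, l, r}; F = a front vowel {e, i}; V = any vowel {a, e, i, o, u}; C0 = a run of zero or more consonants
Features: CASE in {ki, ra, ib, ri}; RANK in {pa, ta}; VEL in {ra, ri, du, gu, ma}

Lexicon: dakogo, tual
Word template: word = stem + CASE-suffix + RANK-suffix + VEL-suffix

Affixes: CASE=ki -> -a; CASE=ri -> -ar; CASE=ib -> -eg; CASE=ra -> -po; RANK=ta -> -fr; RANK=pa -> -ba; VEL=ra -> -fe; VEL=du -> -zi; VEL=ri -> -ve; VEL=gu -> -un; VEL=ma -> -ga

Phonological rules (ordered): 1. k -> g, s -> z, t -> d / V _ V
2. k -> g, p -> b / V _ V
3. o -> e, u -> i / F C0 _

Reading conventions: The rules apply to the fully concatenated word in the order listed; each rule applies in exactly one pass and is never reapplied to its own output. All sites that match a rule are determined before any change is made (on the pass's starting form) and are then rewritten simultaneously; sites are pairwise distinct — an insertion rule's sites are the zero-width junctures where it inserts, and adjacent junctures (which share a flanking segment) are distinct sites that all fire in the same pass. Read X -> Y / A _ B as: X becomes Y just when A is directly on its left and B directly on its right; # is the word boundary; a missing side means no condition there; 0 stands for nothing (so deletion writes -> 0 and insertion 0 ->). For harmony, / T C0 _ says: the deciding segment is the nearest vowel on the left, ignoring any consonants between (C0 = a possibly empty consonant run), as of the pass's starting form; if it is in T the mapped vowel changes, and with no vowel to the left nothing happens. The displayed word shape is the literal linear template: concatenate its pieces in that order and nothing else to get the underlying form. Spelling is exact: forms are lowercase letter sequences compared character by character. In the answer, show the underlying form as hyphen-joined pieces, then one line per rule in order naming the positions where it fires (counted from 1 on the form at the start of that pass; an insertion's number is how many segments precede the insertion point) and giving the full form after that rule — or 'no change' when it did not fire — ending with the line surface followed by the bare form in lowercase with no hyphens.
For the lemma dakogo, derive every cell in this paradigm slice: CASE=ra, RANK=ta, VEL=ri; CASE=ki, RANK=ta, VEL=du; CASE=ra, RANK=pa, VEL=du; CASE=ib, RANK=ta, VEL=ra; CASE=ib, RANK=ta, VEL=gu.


cell CASE=ra, RANK=ta, VEL=ri:
underlying: dakogo-po-fr-ve
1. k -> g, s -> z, t -> d / V _ V: fires at position(s) 3: dagogopofrve
2. k -> g, p -> b / V _ V: fires at position(s) 7: dagogobofrve
3. o -> e, u -> i / F C0 _: no change
surface: dagogobofrve

cell CASE=ki, RANK=ta, VEL=du:
underlying: dakogo-a-fr-zi
1. k -> g, s -> z, t -> d / V _ V: fires at position(s) 3: dagogoafrzi
2. k -> g, p -> b / V _ V: no change
3. o -> e, u -> i / F C0 _: no change
surface: dagogoafrzi

cell CASE=ra, RANK=pa, VEL=du:
underlying: dakogo-po-ba-zi
1. k -> g, s -> z, t -> d / V _ V: fires at position(s) 3: dagogopobazi
2. k -> g, p -> b / V _ V: fires at position(s) 7: dagogobobazi
3. o -> e, u -> i / F C0 _: no change
surface: dagogobobazi

cell CASE=ib, RANK=ta, VEL=ra:
underlying: dakogo-eg-fr-fe
1. k -> g, s -> z, t -> d / V _ V: fires at position(s) 3: dagogoegfrfe
2. k -> g, p -> b / V _ V: no change
3. o -> e, u -> i / F C0 _: no change
surface: dagogoegfrfe

cell CASE=ib, RANK=ta, VEL=gu:
underlying: dakogo-eg-fr-un
1. k -> g, s -> z, t -> d / V _ V: fires at position(s) 3: dagogoegfrun
2. k -> g, p -> b / V _ V: no change
3. o -> e, u -> i / F C0 _: fires at position(s) 11: dagogoegfrin
surface: dagogoegfrin


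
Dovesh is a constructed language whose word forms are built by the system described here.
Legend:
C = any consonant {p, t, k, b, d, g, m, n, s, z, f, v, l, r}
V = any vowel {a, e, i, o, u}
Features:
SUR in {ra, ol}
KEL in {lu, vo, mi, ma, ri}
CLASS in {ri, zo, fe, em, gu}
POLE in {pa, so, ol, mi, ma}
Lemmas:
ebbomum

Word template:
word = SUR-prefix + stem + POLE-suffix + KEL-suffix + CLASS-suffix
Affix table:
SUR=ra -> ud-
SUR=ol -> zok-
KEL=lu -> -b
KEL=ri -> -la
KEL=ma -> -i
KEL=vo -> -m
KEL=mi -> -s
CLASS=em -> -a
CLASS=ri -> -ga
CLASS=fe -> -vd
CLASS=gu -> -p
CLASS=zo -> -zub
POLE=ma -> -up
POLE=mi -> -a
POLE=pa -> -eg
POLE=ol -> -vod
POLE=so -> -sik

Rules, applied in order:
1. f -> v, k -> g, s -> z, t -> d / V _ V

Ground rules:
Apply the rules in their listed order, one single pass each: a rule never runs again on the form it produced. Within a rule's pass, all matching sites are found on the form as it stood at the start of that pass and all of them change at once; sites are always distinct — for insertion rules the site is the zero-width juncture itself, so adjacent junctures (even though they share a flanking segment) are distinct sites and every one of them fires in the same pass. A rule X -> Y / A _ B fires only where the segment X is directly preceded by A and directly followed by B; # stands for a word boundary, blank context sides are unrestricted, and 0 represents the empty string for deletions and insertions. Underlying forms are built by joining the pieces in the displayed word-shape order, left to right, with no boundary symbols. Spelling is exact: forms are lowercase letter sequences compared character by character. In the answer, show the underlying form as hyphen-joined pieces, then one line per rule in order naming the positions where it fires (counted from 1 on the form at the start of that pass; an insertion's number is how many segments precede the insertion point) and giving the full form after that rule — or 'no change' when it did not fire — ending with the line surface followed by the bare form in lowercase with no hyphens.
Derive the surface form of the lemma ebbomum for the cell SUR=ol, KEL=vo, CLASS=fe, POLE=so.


underlying: zok-ebbomum-sik-m-vd
1. f -> v, k -> g, s -> z, t -> d / V _ V: fires at position(s) 3: zogebbomumsikmvd
surface: zogebbomumsikmvd


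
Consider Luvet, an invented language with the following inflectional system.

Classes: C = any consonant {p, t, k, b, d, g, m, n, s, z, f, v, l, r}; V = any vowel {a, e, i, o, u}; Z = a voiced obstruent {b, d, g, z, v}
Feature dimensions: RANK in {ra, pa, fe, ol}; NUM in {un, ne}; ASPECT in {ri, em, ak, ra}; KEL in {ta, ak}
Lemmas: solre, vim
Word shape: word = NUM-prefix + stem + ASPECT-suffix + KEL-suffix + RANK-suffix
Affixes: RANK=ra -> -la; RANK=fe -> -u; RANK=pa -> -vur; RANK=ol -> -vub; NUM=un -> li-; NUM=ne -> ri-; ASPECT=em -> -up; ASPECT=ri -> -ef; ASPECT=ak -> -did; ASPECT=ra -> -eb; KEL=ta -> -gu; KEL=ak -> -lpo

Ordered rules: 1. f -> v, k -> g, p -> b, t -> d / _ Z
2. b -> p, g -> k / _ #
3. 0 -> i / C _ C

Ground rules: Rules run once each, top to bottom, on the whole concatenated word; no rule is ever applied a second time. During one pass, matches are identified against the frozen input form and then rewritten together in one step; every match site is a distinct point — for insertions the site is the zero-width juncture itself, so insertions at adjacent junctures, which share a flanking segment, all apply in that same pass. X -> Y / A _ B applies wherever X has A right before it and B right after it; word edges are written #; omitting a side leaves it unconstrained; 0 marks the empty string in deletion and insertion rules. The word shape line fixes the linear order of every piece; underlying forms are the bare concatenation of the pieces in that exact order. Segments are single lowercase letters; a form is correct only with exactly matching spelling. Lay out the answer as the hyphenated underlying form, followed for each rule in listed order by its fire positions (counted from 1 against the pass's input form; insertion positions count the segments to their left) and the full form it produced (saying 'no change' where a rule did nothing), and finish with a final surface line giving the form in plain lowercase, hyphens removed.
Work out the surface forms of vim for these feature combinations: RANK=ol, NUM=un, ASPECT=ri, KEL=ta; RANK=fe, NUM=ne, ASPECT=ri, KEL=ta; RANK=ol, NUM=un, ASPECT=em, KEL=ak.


cell RANK=ol, NUM=un, ASPECT=ri, KEL=ta:
underlying: li-vim-ef-gu-vub
1. f -> v, k -> g, p -> b, t -> d / _ Z: fires at position(s) 7: livimevguvub
2. b -> p, g -> k / _ #: fires at position(s) 12: livimevguvup
3. 0 -> i / C _ C: inserts after position(s) 7: livimeviguvup
surface: livimeviguvup

cell RANK=fe, NUM=ne, ASPECT=ri, KEL=ta:
underlying: ri-vim-ef-gu-u
1. f -> v, k -> g, p -> b, t -> d / _ Z: fires at position(s) 7: rivimevguu
2. b -> p, g -> k / _ #: no change
3. 0 -> i / C _ C: inserts after position(s) 7: rivimeviguu
surface: rivimeviguu

cell RANK=ol, NUM=un, ASPECT=em, KEL=ak:
underlying: li-vim-up-lpo-vub
1. f -> v, k -> g, p -> b, t -> d / _ Z: no change
2. b -> p, g -> k / _ #: fires at position(s) 13: livimuplpovup
3. 0 -> i / C _ C: inserts after position(s) 7, 8: livimupilipovup
surface: livimupilipovup
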